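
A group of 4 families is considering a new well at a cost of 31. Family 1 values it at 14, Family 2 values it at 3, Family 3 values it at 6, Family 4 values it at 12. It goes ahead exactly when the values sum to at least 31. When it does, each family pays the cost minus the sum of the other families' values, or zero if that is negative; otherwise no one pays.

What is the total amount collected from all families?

Total value 35 ≥ cost 31, so it is built.
Family 1: others sum to 21; max(0, 31 - 21) = 10.
Family 2: others sum to 32; max(0, 31 - 32) = 0.
Family 3: others sum to 29; max(0, 31 - 29) = 2.
Family 4: others sum to 23; max(0, 31 - 23) = 8.
Total collected = 10 + 0 + 2 + 8 = 20.

20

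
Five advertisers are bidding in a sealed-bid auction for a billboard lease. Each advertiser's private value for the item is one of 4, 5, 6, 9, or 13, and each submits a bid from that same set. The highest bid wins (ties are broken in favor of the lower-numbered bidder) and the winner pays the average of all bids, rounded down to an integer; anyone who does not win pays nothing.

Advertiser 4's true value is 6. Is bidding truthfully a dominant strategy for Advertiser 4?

No

Consider the case where Advertiser 1 bids 4, Advertiser 2 bids 4, Advertiser 3 bids 6 and Advertiser 5 bids 4.
Truthful bid 6: loses, pays 0, utility 0.
Bid 9 instead: wins, pays 5, utility 6 - 5 = 1.
Since 1 > 0, bidding 9 is strictly better here, so truthful bidding is not dominant.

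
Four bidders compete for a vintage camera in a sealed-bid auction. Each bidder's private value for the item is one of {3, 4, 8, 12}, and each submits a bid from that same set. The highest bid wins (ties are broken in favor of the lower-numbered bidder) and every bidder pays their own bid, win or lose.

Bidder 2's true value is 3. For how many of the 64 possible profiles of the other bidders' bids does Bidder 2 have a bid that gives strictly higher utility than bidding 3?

Others bid (3, 3, 3): truth gives -3; bid 4 gives -1 > -3. Violating.
Others bid (3, 3, 4): truth gives -3; bid 4 gives -1 > -3. Violating.
Others bid (3, 4, 3): truth gives -3; bid 4 gives -1 > -3. Violating.
Others bid (3, 4, 4): truth gives -3; bid 4 gives -1 > -3. Violating.
Others bid (3, 3, 8): truth gives -3; no alternative beats it.
Others bid (3, 3, 12): truth gives -3; no alternative beats it.
(Checking all 64 profiles: 4 have a profitable deviation, 60 do not.)

4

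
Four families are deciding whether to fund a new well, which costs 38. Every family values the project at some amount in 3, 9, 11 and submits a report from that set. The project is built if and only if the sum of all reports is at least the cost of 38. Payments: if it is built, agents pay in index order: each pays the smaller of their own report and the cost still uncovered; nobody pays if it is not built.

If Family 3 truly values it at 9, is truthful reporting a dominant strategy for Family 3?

Yes

Check each profile of the others' reports and compare truth against every alternative report.
Others report (3, 3, 3): truth gives 0, best alternative gives 0.
Others report (3, 3, 9): truth gives 0, best alternative gives 0.
Others report (3, 3, 11): truth gives 0, best alternative gives 0.
Others report (3, 9, 3): truth gives 0, best alternative gives 0.
Others report (3, 9, 9): truth gives 0, best alternative gives 0.
Others report (3, 9, 11): truth gives 0, best alternative gives 0.
(Remaining 21 profiles checked similarly; truth is weakly best in each.)
In every case the truthful report is at least as good as any alternative, so it is a dominant strategy.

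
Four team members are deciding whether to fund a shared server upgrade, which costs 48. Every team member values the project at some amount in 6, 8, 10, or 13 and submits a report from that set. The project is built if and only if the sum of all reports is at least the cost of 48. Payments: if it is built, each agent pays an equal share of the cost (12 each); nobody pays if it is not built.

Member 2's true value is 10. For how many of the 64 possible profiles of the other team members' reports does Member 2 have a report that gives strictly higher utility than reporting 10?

1

Others report (13, 13, 13): truth gives -2; report 6 gives 0 > -2. Violating.
Others report (6, 6, 6): truth gives 0; no alternative beats it.
Others report (6, 6, 8): truth gives 0; no alternative beats it.
(Checking all 64 profiles: 1 has a profitable deviation, 63 do not.)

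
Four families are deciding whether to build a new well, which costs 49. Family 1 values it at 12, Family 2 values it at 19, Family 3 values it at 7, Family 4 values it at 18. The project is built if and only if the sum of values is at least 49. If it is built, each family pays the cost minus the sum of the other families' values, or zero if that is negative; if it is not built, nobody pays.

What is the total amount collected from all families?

Total value 56 ≥ cost 49, so it is built.
Family 1: others sum to 44; max(0, 49 - 44) = 5.
Family 2: others sum to 37; max(0, 49 - 37) = 12.
Family 3: others sum to 49; max(0, 49 - 49) = 0.
Family 4: others sum to 38; max(0, 49 - 38) = 11.
Total collected = 5 + 12 + 0 + 11 = 28.

28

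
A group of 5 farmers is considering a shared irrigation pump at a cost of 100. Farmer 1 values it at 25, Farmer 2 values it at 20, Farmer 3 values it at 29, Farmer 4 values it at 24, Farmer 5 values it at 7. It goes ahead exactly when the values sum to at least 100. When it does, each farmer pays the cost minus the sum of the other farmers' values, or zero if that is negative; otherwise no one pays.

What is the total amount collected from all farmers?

80

Total value 105 ≥ cost 100, so it is built.
Farmer 1: others sum to 80; max(0, 100 - 80) = 20.
Farmer 2: others sum to 85; max(0, 100 - 85) = 15.
Farmer 3: others sum to 76; max(0, 100 - 76) = 24.
Farmer 4: others sum to 81; max(0, 100 - 81) = 19.
Farmer 5: others sum to 98; max(0, 100 - 98) = 2.
Total collected = 20 + 15 + 24 + 19 + 2 = 80.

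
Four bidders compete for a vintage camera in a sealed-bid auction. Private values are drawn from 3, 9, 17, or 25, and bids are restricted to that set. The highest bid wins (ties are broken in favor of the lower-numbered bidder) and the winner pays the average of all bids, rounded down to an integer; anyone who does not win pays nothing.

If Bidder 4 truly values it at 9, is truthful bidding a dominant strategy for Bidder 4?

No

Consider the case where Bidder 1 bids 3, Bidder 2 bids 3 and Bidder 3 bids 9.
Truthful bid 9: loses, pays 0, utility 0.
Bid 17 instead: wins, pays 8, utility 9 - 8 = 1.
Since 1 > 0, bidding 17 is strictly better here, so truthful bidding is not dominant.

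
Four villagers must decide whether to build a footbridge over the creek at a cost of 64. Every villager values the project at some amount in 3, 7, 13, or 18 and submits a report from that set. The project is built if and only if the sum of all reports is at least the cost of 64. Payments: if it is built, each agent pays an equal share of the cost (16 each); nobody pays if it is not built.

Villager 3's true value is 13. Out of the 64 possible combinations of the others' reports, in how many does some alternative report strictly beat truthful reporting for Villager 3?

1

Others report (18, 18, 18): truth gives -3; report 3 gives 0 > -3. Violating.
Others report (3, 3, 3): truth gives 0; no alternative beats it.
Others report (3, 3, 7): truth gives 0; no alternative beats it.
(Checking all 64 profiles: 1 has a profitable deviation, 63 do not.)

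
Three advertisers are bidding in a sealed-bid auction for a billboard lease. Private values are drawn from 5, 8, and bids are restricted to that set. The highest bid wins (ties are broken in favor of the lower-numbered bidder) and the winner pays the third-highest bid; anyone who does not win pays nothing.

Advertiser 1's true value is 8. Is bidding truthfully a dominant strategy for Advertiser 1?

Yes

Check each profile of the others' bids and compare truth against every alternative bid.
Others bid (5, 8): truth gives 3, best alternative gives 0.
Others bid (8, 5): truth gives 3, best alternative gives 0.
Others bid (5, 5): truth gives 3, best alternative gives 3.
Others bid (8, 8): truth gives 0, best alternative gives 0.
In every case the truthful bid is at least as good as any alternative, so it is a dominant strategy.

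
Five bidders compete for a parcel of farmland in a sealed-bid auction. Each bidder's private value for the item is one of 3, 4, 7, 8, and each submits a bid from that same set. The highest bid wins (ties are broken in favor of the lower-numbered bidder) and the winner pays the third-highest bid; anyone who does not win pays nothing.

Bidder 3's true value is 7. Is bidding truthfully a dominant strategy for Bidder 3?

No

Consider the case where Bidder 1 bids 3, Bidder 2 bids 3, Bidder 4 bids 3 and Bidder 5 bids 8.
Truthful bid 7: loses, pays 0, utility 0.
Bid 8 instead: wins, pays 3, utility 7 - 3 = 4.
Since 4 > 0, bidding 8 is strictly better here, so truthful bidding is not dominant.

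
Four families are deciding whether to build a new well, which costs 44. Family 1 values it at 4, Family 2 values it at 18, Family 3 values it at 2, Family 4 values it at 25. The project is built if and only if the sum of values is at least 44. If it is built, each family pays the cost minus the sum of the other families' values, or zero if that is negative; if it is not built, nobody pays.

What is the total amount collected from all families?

33

Total value 49 ≥ cost 44, so it is built.
Family 1: others sum to 45; max(0, 44 - 45) = 0.
Family 2: others sum to 31; max(0, 44 - 31) = 13.
Family 3: others sum to 47; max(0, 44 - 47) = 0.
Family 4: others sum to 24; max(0, 44 - 24) = 20.
Total collected = 0 + 13 + 0 + 20 = 33.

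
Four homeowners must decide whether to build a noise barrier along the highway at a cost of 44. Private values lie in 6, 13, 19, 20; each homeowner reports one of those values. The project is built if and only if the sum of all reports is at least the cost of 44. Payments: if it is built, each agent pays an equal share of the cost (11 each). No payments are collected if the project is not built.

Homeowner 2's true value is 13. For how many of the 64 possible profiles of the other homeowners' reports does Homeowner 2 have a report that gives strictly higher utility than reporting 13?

3

Others report (6, 6, 13): truth gives 0; report 19 gives 2 > 0. Violating.
Others report (6, 13, 6): truth gives 0; report 19 gives 2 > 0. Violating.
Others report (13, 6, 6): truth gives 0; report 19 gives 2 > 0. Violating.
Others report (6, 6, 6): truth gives 0; no alternative beats it.
Others report (6, 6, 19): truth gives 2; no alternative beats it.
(Checking all 64 profiles: 3 have a profitable deviation, 61 do not.)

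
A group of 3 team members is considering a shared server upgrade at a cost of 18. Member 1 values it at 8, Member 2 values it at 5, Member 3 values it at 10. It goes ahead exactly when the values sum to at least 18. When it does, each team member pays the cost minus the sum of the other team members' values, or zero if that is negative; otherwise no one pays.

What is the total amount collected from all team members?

8

Total value 23 ≥ cost 18, so it is built.
Member 1: others sum to 15; max(0, 18 - 15) = 3.
Member 2: others sum to 18; max(0, 18 - 18) = 0.
Member 3: others sum to 13; max(0, 18 - 13) = 5.
Total collected = 3 + 0 + 5 = 8.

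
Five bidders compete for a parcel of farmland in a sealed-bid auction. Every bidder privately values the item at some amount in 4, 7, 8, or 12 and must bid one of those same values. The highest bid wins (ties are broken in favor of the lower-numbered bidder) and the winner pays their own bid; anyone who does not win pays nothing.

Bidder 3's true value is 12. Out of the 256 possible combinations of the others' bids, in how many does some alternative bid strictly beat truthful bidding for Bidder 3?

36

Others bid (4, 4, 4, 4): truth gives 0; bid 7 gives 5 > 0. Violating.
Others bid (4, 4, 4, 7): truth gives 0; bid 7 gives 5 > 0. Violating.
Others bid (4, 4, 4, 8): truth gives 0; bid 8 gives 4 > 0. Violating.
Others bid (4, 4, 7, 4): truth gives 0; bid 7 gives 5 > 0. Violating.
Others bid (4, 4, 4, 12): truth gives 0; no alternative beats it.
Others bid (4, 4, 7, 12): truth gives 0; no alternative beats it.
(Checking all 256 profiles: 36 have a profitable deviation, 220 do not.)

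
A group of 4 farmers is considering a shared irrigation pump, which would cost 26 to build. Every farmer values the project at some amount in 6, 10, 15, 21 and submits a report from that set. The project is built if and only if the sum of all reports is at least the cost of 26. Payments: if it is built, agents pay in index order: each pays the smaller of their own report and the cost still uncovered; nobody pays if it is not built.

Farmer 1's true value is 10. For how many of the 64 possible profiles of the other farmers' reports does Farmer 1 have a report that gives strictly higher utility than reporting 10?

Others report (6, 6, 10): truth gives 0; report 6 gives 4 > 0. Violating.
Others report (6, 6, 15): truth gives 0; report 6 gives 4 > 0. Violating.
Others report (6, 6, 21): truth gives 0; report 6 gives 4 > 0. Violating.
Others report (6, 10, 6): truth gives 0; report 6 gives 4 > 0. Violating.
Others report (6, 6, 6): truth gives 0; no alternative beats it.
(Checking all 64 profiles: 63 have a profitable deviation, 1 does not.)

63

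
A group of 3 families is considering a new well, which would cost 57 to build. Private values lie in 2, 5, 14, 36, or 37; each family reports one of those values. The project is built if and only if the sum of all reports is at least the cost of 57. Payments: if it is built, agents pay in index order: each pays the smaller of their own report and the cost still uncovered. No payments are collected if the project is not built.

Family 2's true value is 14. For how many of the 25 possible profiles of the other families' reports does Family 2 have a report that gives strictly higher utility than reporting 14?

Others report (36, 36): truth gives 0; report 2 gives 12 > 0. Violating.
Others report (36, 37): truth gives 0; report 2 gives 12 > 0. Violating.
Others report (37, 36): truth gives 0; report 2 gives 12 > 0. Violating.
Others report (37, 37): truth gives 0; report 2 gives 12 > 0. Violating.
Others report (2, 2): truth gives 0; no alternative beats it.
Others report (2, 5): truth gives 0; no alternative beats it.
(Checking all 25 profiles: 4 have a profitable deviation, 21 do not.)

4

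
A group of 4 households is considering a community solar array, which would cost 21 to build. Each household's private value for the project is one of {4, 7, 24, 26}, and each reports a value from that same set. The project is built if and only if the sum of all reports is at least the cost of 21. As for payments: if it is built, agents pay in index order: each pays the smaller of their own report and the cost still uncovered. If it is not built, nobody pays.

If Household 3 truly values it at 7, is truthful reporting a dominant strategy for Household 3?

No

Consider the case where Household 1 reports 4, Household 2 reports 4 and Household 4 reports 24.
Truthful report 7: project built, pays 7, utility 7 - 7 = 0.
Report 4 instead: project built, pays 4, utility 7 - 4 = 3.
Since 3 > 0, reporting 4 is strictly better here, so truthful reporting is not dominant.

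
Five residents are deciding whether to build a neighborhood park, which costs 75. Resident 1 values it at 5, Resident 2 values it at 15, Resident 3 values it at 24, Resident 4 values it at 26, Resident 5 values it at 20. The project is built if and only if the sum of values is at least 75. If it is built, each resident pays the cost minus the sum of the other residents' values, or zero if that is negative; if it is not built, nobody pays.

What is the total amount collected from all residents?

Total value 90 ≥ cost 75, so it is built.
Resident 1: others sum to 85; max(0, 75 - 85) = 0.
Resident 2: others sum to 75; max(0, 75 - 75) = 0.
Resident 3: others sum to 66; max(0, 75 - 66) = 9.
Resident 4: others sum to 64; max(0, 75 - 64) = 11.
Resident 5: others sum to 70; max(0, 75 - 70) = 5.
Total collected = 0 + 0 + 9 + 11 + 5 = 25.

25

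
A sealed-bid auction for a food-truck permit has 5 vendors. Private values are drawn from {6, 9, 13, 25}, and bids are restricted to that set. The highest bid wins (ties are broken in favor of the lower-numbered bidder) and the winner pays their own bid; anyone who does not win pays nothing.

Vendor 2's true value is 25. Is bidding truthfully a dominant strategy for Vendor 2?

Consider the case where Vendor 1 bids 6, Vendor 3 bids 6, Vendor 4 bids 6 and Vendor 5 bids 6.
Truthful bid 25: wins, pays 25, utility 25 - 25 = 0.
Bid 9 instead: wins, pays 9, utility 25 - 9 = 16.
Since 16 > 0, bidding 9 is strictly better here, so truthful bidding is not dominant.

No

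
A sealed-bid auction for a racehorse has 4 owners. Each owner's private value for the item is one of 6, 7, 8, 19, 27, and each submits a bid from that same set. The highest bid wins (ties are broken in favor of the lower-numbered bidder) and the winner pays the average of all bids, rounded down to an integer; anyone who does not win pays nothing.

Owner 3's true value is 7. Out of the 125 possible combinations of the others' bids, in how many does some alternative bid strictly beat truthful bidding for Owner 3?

Others bid (6, 7, 6): truth gives 0; bid 8 gives 1 > 0. Violating.
Others bid (7, 6, 6): truth gives 0; bid 8 gives 1 > 0. Violating.
Others bid (6, 6, 6): truth gives 1; no alternative beats it.
Others bid (6, 6, 7): truth gives 1; no alternative beats it.
(Checking all 125 profiles: 2 have a profitable deviation, 123 do not.)

2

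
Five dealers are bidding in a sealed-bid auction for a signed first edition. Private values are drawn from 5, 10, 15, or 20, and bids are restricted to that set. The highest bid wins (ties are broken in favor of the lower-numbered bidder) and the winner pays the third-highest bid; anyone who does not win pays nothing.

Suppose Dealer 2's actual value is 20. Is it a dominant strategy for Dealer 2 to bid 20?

Yes

Check each profile of the others' bids and compare truth against every alternative bid.
Others bid (5, 5, 5, 20): truth gives 15, best alternative gives 0.
Others bid (5, 5, 20, 5): truth gives 15, best alternative gives 0.
Others bid (5, 20, 5, 5): truth gives 15, best alternative gives 0.
Others bid (15, 5, 5, 5): truth gives 15, best alternative gives 0.
Others bid (5, 5, 10, 20): truth gives 10, best alternative gives 0.
Others bid (5, 5, 20, 10): truth gives 10, best alternative gives 0.
(Remaining 250 profiles checked similarly; truth is weakly best in each.)
In every case the truthful bid is at least as good as any alternative, so it is a dominant strategy.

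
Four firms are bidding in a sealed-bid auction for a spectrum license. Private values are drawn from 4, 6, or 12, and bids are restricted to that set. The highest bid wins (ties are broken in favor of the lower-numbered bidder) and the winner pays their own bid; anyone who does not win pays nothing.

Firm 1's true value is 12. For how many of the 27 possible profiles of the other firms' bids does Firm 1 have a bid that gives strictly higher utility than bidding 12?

8

Others bid (4, 4, 4): truth gives 0; bid 4 gives 8 > 0. Violating.
Others bid (4, 4, 6): truth gives 0; bid 6 gives 6 > 0. Violating.
Others bid (4, 6, 4): truth gives 0; bid 6 gives 6 > 0. Violating.
Others bid (4, 6, 6): truth gives 0; bid 6 gives 6 > 0. Violating.
Others bid (4, 4, 12): truth gives 0; no alternative beats it.
Others bid (4, 6, 12): truth gives 0; no alternative beats it.
(Checking all 27 profiles: 8 have a profitable deviation, 19 do not.)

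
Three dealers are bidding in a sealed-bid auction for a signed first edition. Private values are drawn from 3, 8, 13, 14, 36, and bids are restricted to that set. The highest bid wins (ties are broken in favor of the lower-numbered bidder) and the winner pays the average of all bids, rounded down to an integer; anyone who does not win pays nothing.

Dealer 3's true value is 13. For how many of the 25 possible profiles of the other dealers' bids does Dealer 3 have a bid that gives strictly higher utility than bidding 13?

5

Others bid (3, 3): truth gives 7; bid 8 gives 9 > 7. Violating.
Others bid (3, 13): truth gives 0; bid 14 gives 3 > 0. Violating.
Others bid (8, 13): truth gives 0; bid 14 gives 2 > 0. Violating.
Others bid (13, 3): truth gives 0; bid 14 gives 3 > 0. Violating.
Others bid (3, 8): truth gives 5; no alternative beats it.
Others bid (3, 14): truth gives 0; no alternative beats it.
(Checking all 25 profiles: 5 have a profitable deviation, 20 do not.)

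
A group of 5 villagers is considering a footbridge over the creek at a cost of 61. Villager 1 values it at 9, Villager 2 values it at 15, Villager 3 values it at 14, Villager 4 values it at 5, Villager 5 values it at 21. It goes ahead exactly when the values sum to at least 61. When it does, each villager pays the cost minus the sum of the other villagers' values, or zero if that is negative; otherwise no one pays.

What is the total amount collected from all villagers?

49

Total value 64 ≥ cost 61, so it is built.
Villager 1: others sum to 55; max(0, 61 - 55) = 6.
Villager 2: others sum to 49; max(0, 61 - 49) = 12.
Villager 3: others sum to 50; max(0, 61 - 50) = 11.
Villager 4: others sum to 59; max(0, 61 - 59) = 2.
Villager 5: others sum to 43; max(0, 61 - 43) = 18.
Total collected = 6 + 12 + 11 + 2 + 18 = 49.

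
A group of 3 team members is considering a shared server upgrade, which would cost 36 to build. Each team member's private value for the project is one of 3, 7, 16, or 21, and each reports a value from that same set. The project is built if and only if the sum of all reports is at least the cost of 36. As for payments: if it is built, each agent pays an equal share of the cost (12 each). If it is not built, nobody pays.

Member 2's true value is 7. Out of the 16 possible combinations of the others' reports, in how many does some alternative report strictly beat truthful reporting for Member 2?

Others report (16, 16): truth gives -5; report 3 gives 0 > -5. Violating.
Others report (3, 3): truth gives 0; no alternative beats it.
Others report (3, 7): truth gives 0; no alternative beats it.
(Checking all 16 profiles: 1 has a profitable deviation, 15 do not.)

1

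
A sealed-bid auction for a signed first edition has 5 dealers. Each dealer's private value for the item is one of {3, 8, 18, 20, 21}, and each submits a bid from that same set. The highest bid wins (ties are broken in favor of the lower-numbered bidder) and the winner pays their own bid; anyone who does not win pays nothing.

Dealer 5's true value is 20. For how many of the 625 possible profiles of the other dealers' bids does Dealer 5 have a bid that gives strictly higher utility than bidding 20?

Others bid (3, 3, 3, 3): truth gives 0; bid 8 gives 12 > 0. Violating.
Others bid (3, 3, 3, 8): truth gives 0; bid 18 gives 2 > 0. Violating.
Others bid (3, 3, 8, 3): truth gives 0; bid 18 gives 2 > 0. Violating.
Others bid (3, 3, 8, 8): truth gives 0; bid 18 gives 2 > 0. Violating.
Others bid (3, 3, 3, 18): truth gives 0; no alternative beats it.
Others bid (3, 3, 3, 20): truth gives 0; no alternative beats it.
(Checking all 625 profiles: 16 have a profitable deviation, 609 do not.)

16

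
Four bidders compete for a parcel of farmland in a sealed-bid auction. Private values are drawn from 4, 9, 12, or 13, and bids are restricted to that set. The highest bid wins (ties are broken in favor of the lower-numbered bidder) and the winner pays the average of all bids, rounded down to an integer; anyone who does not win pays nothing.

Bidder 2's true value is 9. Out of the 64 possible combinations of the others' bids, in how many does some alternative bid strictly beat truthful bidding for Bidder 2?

Others bid (4, 4, 12): truth gives 0; bid 12 gives 1 > 0. Violating.
Others bid (4, 4, 13): truth gives 0; bid 13 gives 1 > 0. Violating.
Others bid (4, 12, 4): truth gives 0; bid 12 gives 1 > 0. Violating.
Others bid (4, 13, 4): truth gives 0; bid 13 gives 1 > 0. Violating.
Others bid (4, 4, 4): truth gives 4; no alternative beats it.
Others bid (4, 4, 9): truth gives 3; no alternative beats it.
(Checking all 64 profiles: 8 have a profitable deviation, 56 do not.)

8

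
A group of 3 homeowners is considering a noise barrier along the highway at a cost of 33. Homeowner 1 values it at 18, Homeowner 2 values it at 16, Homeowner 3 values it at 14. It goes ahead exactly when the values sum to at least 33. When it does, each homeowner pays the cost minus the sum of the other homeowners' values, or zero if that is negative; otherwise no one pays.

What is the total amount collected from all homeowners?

4

Total value 48 ≥ cost 33, so it is built.
Homeowner 1: others sum to 30; max(0, 33 - 30) = 3.
Homeowner 2: others sum to 32; max(0, 33 - 32) = 1.
Homeowner 3: others sum to 34; max(0, 33 - 34) = 0.
Total collected = 3 + 1 + 0 = 4.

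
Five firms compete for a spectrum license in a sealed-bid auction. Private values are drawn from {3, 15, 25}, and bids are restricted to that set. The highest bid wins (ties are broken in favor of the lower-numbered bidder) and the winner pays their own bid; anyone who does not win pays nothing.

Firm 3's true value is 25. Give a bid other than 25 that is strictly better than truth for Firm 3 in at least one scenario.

15

Suppose Firm 1 bids 3, Firm 2 bids 3, Firm 4 bids 3 and Firm 5 bids 3.
Bid 25: wins, pays 25, utility 25 - 25 = 0.
Bid 15: wins, pays 15, utility 25 - 15 = 10.
So bidding 15 beats truth here (10 > 0).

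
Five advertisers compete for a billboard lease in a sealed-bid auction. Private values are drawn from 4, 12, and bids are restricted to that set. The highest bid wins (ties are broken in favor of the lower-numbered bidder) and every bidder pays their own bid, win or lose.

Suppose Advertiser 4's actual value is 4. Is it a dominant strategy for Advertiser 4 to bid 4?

Check each profile of the others' bids and compare truth against every alternative bid.
Others bid (4, 4, 12, 4): truth gives -4, best alternative gives -12.
Others bid (4, 4, 12, 12): truth gives -4, best alternative gives -12.
Others bid (4, 12, 4, 4): truth gives -4, best alternative gives -12.
Others bid (4, 12, 4, 12): truth gives -4, best alternative gives -12.
Others bid (4, 12, 12, 4): truth gives -4, best alternative gives -12.
Others bid (4, 12, 12, 12): truth gives -4, best alternative gives -12.
(Remaining 10 profiles checked similarly; truth is weakly best in each.)
In every case the truthful bid is at least as good as any alternative, so it is a dominant strategy.

Yes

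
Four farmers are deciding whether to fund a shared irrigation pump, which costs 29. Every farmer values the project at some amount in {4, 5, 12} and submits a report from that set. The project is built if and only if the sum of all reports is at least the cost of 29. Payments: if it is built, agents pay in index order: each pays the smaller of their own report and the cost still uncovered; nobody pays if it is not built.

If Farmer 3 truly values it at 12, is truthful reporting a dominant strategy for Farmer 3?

Consider the case where Farmer 1 reports 4, Farmer 2 reports 12 and Farmer 4 reports 12.
Truthful report 12: project built, pays 12, utility 12 - 12 = 0.
Report 4 instead: project built, pays 4, utility 12 - 4 = 8.
Since 8 > 0, reporting 4 is strictly better here, so truthful reporting is not dominant.

No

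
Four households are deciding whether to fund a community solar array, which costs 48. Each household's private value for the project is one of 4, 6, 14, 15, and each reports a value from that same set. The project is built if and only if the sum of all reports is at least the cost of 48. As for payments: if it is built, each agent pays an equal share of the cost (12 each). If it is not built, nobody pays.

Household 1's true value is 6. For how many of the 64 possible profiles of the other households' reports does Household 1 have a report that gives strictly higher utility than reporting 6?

Others report (14, 14, 14): truth gives -6; report 4 gives 0 > -6. Violating.
Others report (14, 14, 15): truth gives -6; report 4 gives 0 > -6. Violating.
Others report (14, 15, 14): truth gives -6; report 4 gives 0 > -6. Violating.
Others report (15, 14, 14): truth gives -6; report 4 gives 0 > -6. Violating.
Others report (4, 4, 4): truth gives 0; no alternative beats it.
Others report (4, 4, 6): truth gives 0; no alternative beats it.
(Checking all 64 profiles: 4 have a profitable deviation, 60 do not.)

4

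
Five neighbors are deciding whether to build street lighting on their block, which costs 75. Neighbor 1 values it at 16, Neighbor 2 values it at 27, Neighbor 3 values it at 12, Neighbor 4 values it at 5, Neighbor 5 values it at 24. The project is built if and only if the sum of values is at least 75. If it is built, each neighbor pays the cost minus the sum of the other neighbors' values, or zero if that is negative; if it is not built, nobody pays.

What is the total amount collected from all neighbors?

Total value 84 ≥ cost 75, so it is built.
Neighbor 1: others sum to 68; max(0, 75 - 68) = 7.
Neighbor 2: others sum to 57; max(0, 75 - 57) = 18.
Neighbor 3: others sum to 72; max(0, 75 - 72) = 3.
Neighbor 4: others sum to 79; max(0, 75 - 79) = 0.
Neighbor 5: others sum to 60; max(0, 75 - 60) = 15.
Total collected = 7 + 18 + 3 + 0 + 15 = 43.

43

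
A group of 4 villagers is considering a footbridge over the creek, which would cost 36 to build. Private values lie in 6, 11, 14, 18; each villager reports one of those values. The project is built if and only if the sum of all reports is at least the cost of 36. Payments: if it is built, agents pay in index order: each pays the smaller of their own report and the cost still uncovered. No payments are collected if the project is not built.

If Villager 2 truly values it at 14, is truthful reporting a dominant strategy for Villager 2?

No

Consider the case where Villager 1 reports 6, Villager 3 reports 6 and Villager 4 reports 14.
Truthful report 14: project built, pays 14, utility 14 - 14 = 0.
Report 11 instead: project built, pays 11, utility 14 - 11 = 3.
Since 3 > 0, reporting 11 is strictly better here, so truthful reporting is not dominant.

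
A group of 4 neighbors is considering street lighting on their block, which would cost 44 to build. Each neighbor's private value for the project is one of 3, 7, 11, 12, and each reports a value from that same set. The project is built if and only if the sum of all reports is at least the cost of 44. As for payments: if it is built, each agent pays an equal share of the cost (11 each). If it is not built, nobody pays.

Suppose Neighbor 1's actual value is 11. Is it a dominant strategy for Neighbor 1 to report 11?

Check each profile of the others' reports and compare truth against every alternative report.
Others report (3, 3, 3): truth gives 0, best alternative gives 0.
Others report (3, 3, 7): truth gives 0, best alternative gives 0.
Others report (3, 3, 11): truth gives 0, best alternative gives 0.
Others report (3, 3, 12): truth gives 0, best alternative gives 0.
Others report (3, 7, 3): truth gives 0, best alternative gives 0.
Others report (3, 7, 7): truth gives 0, best alternative gives 0.
(Remaining 58 profiles checked similarly; truth is weakly best in each.)
In every case the truthful report is at least as good as any alternative, so it is a dominant strategy.

Yes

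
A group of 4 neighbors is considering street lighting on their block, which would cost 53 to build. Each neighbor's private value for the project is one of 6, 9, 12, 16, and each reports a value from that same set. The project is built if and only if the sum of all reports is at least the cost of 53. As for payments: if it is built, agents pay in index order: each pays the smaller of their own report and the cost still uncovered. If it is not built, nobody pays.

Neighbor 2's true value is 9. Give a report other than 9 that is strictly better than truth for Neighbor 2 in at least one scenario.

Suppose Neighbor 1 reports 16, Neighbor 3 reports 16 and Neighbor 4 reports 16.
Report 9: project built, pays 9, utility 9 - 9 = 0.
Report 6: project built, pays 6, utility 9 - 6 = 3.
So reporting 6 beats truth here (3 > 0).

6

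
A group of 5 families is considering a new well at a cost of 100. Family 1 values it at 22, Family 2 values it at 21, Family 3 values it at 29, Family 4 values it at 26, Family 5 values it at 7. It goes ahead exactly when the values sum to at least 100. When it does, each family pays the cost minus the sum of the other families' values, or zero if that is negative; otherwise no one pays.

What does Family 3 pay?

Total value 105 ≥ cost 100, so the project is built.
The other families' values sum to 76.
Cost minus that sum is 100 - 76 = 24.

24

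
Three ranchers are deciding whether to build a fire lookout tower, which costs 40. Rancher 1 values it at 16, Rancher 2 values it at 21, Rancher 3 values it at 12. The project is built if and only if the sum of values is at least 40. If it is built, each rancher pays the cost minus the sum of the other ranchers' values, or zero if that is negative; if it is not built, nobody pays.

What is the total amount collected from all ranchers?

22

Total value 49 ≥ cost 40, so it is built.
Rancher 1: others sum to 33; max(0, 40 - 33) = 7.
Rancher 2: others sum to 28; max(0, 40 - 28) = 12.
Rancher 3: others sum to 37; max(0, 40 - 37) = 3.
Total collected = 7 + 12 + 3 = 22.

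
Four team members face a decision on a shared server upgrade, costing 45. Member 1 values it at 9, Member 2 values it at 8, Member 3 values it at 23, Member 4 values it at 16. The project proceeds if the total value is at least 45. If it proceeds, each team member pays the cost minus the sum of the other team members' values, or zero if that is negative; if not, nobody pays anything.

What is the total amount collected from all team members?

Total value 56 ≥ cost 45, so it is built.
Member 1: others sum to 47; max(0, 45 - 47) = 0.
Member 2: others sum to 48; max(0, 45 - 48) = 0.
Member 3: others sum to 33; max(0, 45 - 33) = 12.
Member 4: others sum to 40; max(0, 45 - 40) = 5.
Total collected = 0 + 0 + 12 + 5 = 17.

17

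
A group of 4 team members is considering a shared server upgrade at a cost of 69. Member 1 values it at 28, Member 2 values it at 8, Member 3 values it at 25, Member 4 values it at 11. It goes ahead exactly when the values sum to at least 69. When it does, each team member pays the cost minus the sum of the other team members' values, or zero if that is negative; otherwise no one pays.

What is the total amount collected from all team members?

Total value 72 ≥ cost 69, so it is built.
Member 1: others sum to 44; max(0, 69 - 44) = 25.
Member 2: others sum to 64; max(0, 69 - 64) = 5.
Member 3: others sum to 47; max(0, 69 - 47) = 22.
Member 4: others sum to 61; max(0, 69 - 61) = 8.
Total collected = 25 + 5 + 22 + 8 = 60.

60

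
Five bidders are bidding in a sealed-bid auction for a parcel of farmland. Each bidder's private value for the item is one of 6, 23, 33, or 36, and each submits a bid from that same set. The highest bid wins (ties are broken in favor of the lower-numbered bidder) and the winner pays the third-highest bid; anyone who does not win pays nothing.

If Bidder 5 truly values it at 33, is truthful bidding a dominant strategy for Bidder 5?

No

Consider the case where Bidder 1 bids 6, Bidder 2 bids 6, Bidder 3 bids 6 and Bidder 4 bids 33.
Truthful bid 33: loses, pays 0, utility 0.
Bid 36 instead: wins, pays 6, utility 33 - 6 = 27.
Since 27 > 0, bidding 36 is strictly better here, so truthful bidding is not dominant.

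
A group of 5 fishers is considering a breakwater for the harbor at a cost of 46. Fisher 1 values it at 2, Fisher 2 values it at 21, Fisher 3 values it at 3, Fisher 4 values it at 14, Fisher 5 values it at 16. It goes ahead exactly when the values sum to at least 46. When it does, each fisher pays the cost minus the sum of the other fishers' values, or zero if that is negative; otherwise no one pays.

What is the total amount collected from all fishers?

Total value 56 ≥ cost 46, so it is built.
Fisher 1: others sum to 54; max(0, 46 - 54) = 0.
Fisher 2: others sum to 35; max(0, 46 - 35) = 11.
Fisher 3: others sum to 53; max(0, 46 - 53) = 0.
Fisher 4: others sum to 42; max(0, 46 - 42) = 4.
Fisher 5: others sum to 40; max(0, 46 - 40) = 6.
Total collected = 0 + 11 + 0 + 4 + 6 = 21.

21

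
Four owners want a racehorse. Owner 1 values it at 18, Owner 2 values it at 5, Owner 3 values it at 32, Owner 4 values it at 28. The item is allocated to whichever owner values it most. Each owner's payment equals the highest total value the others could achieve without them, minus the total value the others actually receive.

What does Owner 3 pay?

28

Owner 3 has the highest value and receives the item.
Without Owner 3, the item would go to the next-highest value, 28, so the others could achieve 28.
With Owner 3 present and winning, the others receive nothing, so their total is 0.
Payment = 28 - 0 = 28.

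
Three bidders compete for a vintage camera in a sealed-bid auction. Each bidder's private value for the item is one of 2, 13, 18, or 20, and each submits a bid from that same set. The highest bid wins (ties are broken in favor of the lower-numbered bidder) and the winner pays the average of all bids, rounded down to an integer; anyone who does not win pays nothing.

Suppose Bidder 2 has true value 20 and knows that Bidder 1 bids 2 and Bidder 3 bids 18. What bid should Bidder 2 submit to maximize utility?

Bid 2: loses, pays 0, utility 0.
Bid 13: loses, pays 0, utility 0.
Bid 18: wins, pays 12, utility 20 - 12 = 8.
Bid 20: wins, pays 13, utility 20 - 13 = 7.
The best choice is 18 with utility 8.

18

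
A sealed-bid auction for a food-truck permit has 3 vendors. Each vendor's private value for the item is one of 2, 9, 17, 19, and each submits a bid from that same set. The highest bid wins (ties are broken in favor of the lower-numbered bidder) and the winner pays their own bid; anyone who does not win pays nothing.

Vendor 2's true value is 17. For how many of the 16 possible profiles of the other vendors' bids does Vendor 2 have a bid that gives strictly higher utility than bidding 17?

2

Others bid (2, 2): truth gives 0; bid 9 gives 8 > 0. Violating.
Others bid (2, 9): truth gives 0; bid 9 gives 8 > 0. Violating.
Others bid (2, 17): truth gives 0; no alternative beats it.
Others bid (2, 19): truth gives 0; no alternative beats it.
(Checking all 16 profiles: 2 have a profitable deviation, 14 do not.)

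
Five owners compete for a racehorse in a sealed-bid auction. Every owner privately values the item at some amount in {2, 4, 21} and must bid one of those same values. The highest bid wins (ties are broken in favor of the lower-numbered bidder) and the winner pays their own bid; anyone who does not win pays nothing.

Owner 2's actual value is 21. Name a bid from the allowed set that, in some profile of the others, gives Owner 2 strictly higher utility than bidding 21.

4

Suppose Owner 1 bids 2, Owner 3 bids 2, Owner 4 bids 2 and Owner 5 bids 2.
Bid 21: wins, pays 21, utility 21 - 21 = 0.
Bid 4: wins, pays 4, utility 21 - 4 = 17.
So bidding 4 beats truth here (17 > 0).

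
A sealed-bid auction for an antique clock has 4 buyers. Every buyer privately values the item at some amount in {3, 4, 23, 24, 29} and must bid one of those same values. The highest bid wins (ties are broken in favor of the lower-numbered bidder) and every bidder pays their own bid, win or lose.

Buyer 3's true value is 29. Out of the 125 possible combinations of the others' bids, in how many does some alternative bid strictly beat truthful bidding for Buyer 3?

Others bid (3, 3, 3): truth gives 0; bid 4 gives 25 > 0. Violating.
Others bid (3, 3, 4): truth gives 0; bid 4 gives 25 > 0. Violating.
Others bid (3, 3, 23): truth gives 0; bid 23 gives 6 > 0. Violating.
Others bid (3, 3, 24): truth gives 0; bid 24 gives 5 > 0. Violating.
Others bid (3, 3, 29): truth gives 0; no alternative beats it.
Others bid (3, 4, 29): truth gives 0; no alternative beats it.
(Checking all 125 profiles: 81 have a profitable deviation, 44 do not.)

81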